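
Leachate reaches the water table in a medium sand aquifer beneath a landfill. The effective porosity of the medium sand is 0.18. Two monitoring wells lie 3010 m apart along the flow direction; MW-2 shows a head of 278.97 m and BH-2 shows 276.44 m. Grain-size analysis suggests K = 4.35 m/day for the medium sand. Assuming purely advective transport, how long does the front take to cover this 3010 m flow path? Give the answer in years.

Hydraulic gradient i = (278.97 − 276.44) / 3010 = 2.53 / 3010 = 0.0008405.
Darcy flux q = K · i = 4.350 × 0.0008405 = 0.003656 m/day.
Seepage velocity v = q / n_e = 0.003656 / 0.18 = 0.02031 m/day.
Travel time t = L / v = 3010 / 0.02031 = 1.482e+05 days = 405.7 years.

406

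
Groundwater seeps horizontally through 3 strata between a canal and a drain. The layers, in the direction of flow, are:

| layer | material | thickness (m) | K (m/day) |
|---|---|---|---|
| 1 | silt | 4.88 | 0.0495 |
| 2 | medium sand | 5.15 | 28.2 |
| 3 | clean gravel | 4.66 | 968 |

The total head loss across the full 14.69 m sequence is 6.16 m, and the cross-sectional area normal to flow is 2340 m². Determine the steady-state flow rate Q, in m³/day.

146

Flow is perpendicular to layering, so the layers act in series and the equivalent K is the thickness-weighted harmonic mean.
Total thickness L = 4.88 + 5.15 + 4.66 = 14.69 m.
Σ(b_i/K_i) = 4.88/0.0495 + 5.15/28.2 + 4.66/968 = 98.77 d.
K_eq = L / Σ(b_i/K_i) = 14.69 / 98.77 = 0.1487 m/day.
Q = K_eq · A · (Δh/L) = 0.1487 × 2340 × (6.16/14.69) = 145.9 m³/day.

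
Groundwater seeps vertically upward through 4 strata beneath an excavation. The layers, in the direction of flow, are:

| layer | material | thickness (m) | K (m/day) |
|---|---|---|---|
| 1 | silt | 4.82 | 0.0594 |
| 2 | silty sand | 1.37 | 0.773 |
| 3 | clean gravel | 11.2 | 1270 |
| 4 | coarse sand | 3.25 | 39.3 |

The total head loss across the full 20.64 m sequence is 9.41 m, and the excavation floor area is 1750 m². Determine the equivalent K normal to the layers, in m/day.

Flow is perpendicular to layering, so the layers act in series and the equivalent K is the thickness-weighted harmonic mean.
Total thickness L = 4.82 + 1.37 + 11.2 + 3.25 = 20.64 m.
Σ(b_i/K_i) = 4.82/0.0594 + 1.37/0.773 + 11.2/1270 + 3.25/39.3 = 83.01 d.
K_eq = L / Σ(b_i/K_i) = 20.64 / 83.01 = 0.2486 m/day.

0.249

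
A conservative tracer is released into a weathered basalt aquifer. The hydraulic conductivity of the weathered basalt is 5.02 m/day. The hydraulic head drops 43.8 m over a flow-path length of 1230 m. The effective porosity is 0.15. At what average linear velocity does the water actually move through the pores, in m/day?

Hydraulic gradient i = Δh / L = 43.8 / 1230 = 0.03561.
Darcy flux q = K · i = 5.020 × 0.03561 = 0.1788 m/day.
Seepage velocity v = q / n_e = 0.1788 / 0.15 = 1.192 m/day.

1.19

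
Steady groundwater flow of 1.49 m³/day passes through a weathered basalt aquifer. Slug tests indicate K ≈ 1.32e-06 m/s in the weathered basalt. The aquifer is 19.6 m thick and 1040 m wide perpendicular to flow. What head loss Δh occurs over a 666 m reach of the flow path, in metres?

0.427

Convert K: 1.32e-06 m/s × 86400 = 0.1140 m/day.
Cross-sectional area A = 1040 × 19.6 = 20384 m².
From Q = K·A·i, i = Q / (K·A) = 1.49 / (0.1140 × 20384) = 0.0006409.
Head loss Δh = i · L = 0.0006409 × 666 = 0.4269 m.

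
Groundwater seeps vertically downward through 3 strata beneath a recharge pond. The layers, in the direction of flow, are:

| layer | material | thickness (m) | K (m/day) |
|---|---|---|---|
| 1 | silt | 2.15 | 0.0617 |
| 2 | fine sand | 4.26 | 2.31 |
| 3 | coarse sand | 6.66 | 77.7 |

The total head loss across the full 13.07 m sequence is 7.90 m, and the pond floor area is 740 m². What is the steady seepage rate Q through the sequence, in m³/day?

Flow is perpendicular to layering, so the layers act in series and the equivalent K is the thickness-weighted harmonic mean.
Total thickness L = 2.15 + 4.26 + 6.66 = 13.07 m.
Σ(b_i/K_i) = 2.15/0.0617 + 4.26/2.31 + 6.66/77.7 = 36.78 d.
K_eq = L / Σ(b_i/K_i) = 13.07 / 36.78 = 0.3554 m/day.
Q = K_eq · A · (Δh/L) = 0.3554 × 740 × (7.90/13.07) = 159.0 m³/day.

159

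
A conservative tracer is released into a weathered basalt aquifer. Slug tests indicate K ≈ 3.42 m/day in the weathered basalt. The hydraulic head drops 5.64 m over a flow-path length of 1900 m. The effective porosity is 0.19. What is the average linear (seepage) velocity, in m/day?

0.0534

Hydraulic gradient i = Δh / L = 5.64 / 1900 = 0.002968.
Darcy flux q = K · i = 3.420 × 0.002968 = 0.01015 m/day.
Seepage velocity v = q / n_e = 0.01015 / 0.19 = 0.05343 m/day.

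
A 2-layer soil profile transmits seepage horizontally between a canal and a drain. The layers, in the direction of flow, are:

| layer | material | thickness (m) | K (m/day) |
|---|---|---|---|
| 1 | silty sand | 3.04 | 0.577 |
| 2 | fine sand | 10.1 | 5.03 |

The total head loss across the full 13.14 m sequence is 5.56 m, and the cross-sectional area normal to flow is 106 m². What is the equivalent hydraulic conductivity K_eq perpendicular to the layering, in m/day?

Flow is perpendicular to layering, so the layers act in series and the equivalent K is the thickness-weighted harmonic mean.
Total thickness L = 3.04 + 10.1 = 13.14 m.
Σ(b_i/K_i) = 3.04/0.577 + 10.1/5.03 = 7.277 d.
K_eq = L / Σ(b_i/K_i) = 13.14 / 7.277 = 1.806 m/day.

1.81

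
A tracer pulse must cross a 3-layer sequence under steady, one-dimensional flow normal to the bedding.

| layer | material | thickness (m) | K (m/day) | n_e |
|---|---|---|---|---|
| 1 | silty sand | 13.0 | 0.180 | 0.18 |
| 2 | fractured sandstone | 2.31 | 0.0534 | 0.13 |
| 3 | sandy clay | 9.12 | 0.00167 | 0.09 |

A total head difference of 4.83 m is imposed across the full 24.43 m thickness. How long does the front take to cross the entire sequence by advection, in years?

With flow normal to the layers, continuity requires the same specific discharge q through every layer.
Σ(b_i/K_i) = 13.0/0.180 + 2.31/0.0534 + 9.12/0.00167 = 5577 d.
q = Δh / Σ(b_i/K_i) = 4.83 / 5577 = 0.0008661 m/day.
In each layer the seepage velocity is v_i = q/n_i, so the layer transit time is t_i = b_i·n_i / q:
  layer 1 (silty sand): t_1 = 13.0 × 0.18 / 0.0008661 = 2702 d
  layer 2 (fractured sandstone): t_2 = 2.31 × 0.13 / 0.0008661 = 346.7 d
  layer 3 (sandy clay): t_3 = 9.12 × 0.09 / 0.0008661 = 947.7 d
Total t = Σ t_i = 3996 days = 10.94 years.

10.9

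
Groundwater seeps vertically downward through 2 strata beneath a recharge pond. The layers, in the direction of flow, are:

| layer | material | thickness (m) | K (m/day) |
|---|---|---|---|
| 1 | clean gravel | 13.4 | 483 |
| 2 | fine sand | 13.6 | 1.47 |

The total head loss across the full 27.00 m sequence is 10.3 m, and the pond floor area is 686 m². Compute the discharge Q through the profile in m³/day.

Flow is perpendicular to layering, so the layers act in series and the equivalent K is the thickness-weighted harmonic mean.
Total thickness L = 13.4 + 13.6 = 27.00 m.
Σ(b_i/K_i) = 13.4/483 + 13.6/1.47 = 9.279 d.
K_eq = L / Σ(b_i/K_i) = 27.00 / 9.279 = 2.910 m/day.
Q = K_eq · A · (Δh/L) = 2.910 × 686 × (10.3/27.00) = 761.4 m³/day.

761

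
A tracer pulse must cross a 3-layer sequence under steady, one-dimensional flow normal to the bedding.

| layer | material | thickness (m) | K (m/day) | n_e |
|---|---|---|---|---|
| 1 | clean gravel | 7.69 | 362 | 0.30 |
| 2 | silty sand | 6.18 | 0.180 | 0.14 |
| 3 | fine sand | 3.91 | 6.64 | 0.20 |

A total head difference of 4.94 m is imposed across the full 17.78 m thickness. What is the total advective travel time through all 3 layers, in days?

28.0

With flow normal to the layers, continuity requires the same specific discharge q through every layer.
Σ(b_i/K_i) = 7.69/362 + 6.18/0.180 + 3.91/6.64 = 34.94 d.
q = Δh / Σ(b_i/K_i) = 4.94 / 34.94 = 0.1414 m/day.
In each layer the seepage velocity is v_i = q/n_i, so the layer transit time is t_i = b_i·n_i / q:
  layer 1 (clean gravel): t_1 = 7.69 × 0.30 / 0.1414 = 16.32 d
  layer 2 (silty sand): t_2 = 6.18 × 0.14 / 0.1414 = 6.120 d
  layer 3 (fine sand): t_3 = 3.91 × 0.20 / 0.1414 = 5.532 d
Total t = Σ t_i = 27.97 days.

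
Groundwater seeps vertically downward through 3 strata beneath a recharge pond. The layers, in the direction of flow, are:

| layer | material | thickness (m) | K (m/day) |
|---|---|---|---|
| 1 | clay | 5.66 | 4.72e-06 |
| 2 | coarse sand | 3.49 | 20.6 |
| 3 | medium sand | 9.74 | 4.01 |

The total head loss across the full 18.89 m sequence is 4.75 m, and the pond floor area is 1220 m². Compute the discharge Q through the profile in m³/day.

Flow is perpendicular to layering, so the layers act in series and the equivalent K is the thickness-weighted harmonic mean.
Total thickness L = 5.66 + 3.49 + 9.74 = 18.89 m.
Σ(b_i/K_i) = 5.66/4.72e-06 + 3.49/20.6 + 9.74/4.01 = 1.199e+06 d.
K_eq = L / Σ(b_i/K_i) = 18.89 / 1.199e+06 = 1.575e-05 m/day.
Q = K_eq · A · (Δh/L) = 1.575e-05 × 1220 × (4.75/18.89) = 0.004833 m³/day.

0.00483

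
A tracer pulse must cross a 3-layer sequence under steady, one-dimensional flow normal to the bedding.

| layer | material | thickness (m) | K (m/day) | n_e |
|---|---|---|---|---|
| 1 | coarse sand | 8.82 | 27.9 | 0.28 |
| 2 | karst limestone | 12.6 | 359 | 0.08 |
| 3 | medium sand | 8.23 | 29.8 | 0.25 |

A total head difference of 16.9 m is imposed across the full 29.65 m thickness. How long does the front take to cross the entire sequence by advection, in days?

0.205

With flow normal to the layers, continuity requires the same specific discharge q through every layer.
Σ(b_i/K_i) = 8.82/27.9 + 12.6/359 + 8.23/29.8 = 0.6274 d.
q = Δh / Σ(b_i/K_i) = 16.9 / 0.6274 = 26.94 m/day.
In each layer the seepage velocity is v_i = q/n_i, so the layer transit time is t_i = b_i·n_i / q:
  layer 1 (coarse sand): t_1 = 8.82 × 0.28 / 26.94 = 0.09168 d
  layer 2 (karst limestone): t_2 = 12.6 × 0.08 / 26.94 = 0.03742 d
  layer 3 (medium sand): t_3 = 8.23 × 0.25 / 26.94 = 0.07638 d
Total t = Σ t_i = 0.2055 days.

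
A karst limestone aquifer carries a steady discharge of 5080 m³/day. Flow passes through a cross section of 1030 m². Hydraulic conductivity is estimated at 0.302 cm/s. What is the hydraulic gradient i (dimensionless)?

Convert K: 0.302 cm/s × 864 = 260.9 m/day.
From Q = K·A·i, i = Q / (K·A) = 5080 / (260.9 × 1030) = 0.01890.

0.0189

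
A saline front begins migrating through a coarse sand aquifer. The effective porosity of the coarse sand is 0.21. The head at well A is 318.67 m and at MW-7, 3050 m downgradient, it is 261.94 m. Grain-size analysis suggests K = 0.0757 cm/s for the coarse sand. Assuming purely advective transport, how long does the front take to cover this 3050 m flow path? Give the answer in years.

Convert K: 0.0757 cm/s × 864 = 65.40 m/day.
Hydraulic gradient i = (318.67 − 261.94) / 3050 = 56.73 / 3050 = 0.01860.
Darcy flux q = K · i = 65.40 × 0.01860 = 1.217 m/day.
Seepage velocity v = q / n_e = 1.217 / 0.21 = 5.793 m/day.
Travel time t = L / v = 3050 / 5.793 = 526.5 days = 1.441 years.

1.44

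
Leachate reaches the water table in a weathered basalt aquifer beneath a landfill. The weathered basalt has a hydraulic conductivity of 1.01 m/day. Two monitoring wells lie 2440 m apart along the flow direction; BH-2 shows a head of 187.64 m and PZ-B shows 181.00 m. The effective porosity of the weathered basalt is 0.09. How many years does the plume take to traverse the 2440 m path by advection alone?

219

Hydraulic gradient i = (187.64 − 181.00) / 2440 = 6.64 / 2440 = 0.002721.
Darcy flux q = K · i = 1.010 × 0.002721 = 0.002749 m/day.
Seepage velocity v = q / n_e = 0.002749 / 0.09 = 0.03054 m/day.
Travel time t = L / v = 2440 / 0.03054 = 79897 days = 218.7 years.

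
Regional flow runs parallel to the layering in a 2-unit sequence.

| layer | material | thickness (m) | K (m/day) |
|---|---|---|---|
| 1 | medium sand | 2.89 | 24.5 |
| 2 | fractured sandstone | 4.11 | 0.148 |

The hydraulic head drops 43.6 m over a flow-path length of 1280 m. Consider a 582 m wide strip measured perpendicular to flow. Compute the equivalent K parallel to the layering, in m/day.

Flow is parallel to layering, so each bed carries its own Darcy discharge and the transmissivities add.
Σ(K_i·b_i) = 24.5×2.89 + 0.148×4.11 = 71.41 m²/day.
Total thickness b = 7.000 m, so K_eq = Σ(K_i·b_i)/b = 10.20 m/day.

10.2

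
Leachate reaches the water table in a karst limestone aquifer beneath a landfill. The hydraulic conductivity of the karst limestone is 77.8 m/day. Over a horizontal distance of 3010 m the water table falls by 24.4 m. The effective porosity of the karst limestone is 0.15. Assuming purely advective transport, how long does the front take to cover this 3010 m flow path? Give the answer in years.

Hydraulic gradient i = Δh / L = 24.4 / 3010 = 0.008106.
Darcy flux q = K · i = 77.80 × 0.008106 = 0.6307 m/day.
Seepage velocity v = q / n_e = 0.6307 / 0.15 = 4.204 m/day.
Travel time t = L / v = 3010 / 4.204 = 715.9 days = 1.960 years.

1.96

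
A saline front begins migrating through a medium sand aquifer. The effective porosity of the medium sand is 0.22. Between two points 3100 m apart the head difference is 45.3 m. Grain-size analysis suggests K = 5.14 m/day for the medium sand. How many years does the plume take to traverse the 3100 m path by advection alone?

Hydraulic gradient i = Δh / L = 45.3 / 3100 = 0.01461.
Darcy flux q = K · i = 5.140 × 0.01461 = 0.07511 m/day.
Seepage velocity v = q / n_e = 0.07511 / 0.22 = 0.3414 m/day.
Travel time t = L / v = 3100 / 0.3414 = 9080 days = 24.86 years.

24.9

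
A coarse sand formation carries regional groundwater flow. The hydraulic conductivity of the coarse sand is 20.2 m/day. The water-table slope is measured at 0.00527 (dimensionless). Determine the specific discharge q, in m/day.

Hydraulic gradient i = 0.00527.
Specific discharge q = K · i = 20.20 × 0.005270 = 0.1065 m/day.

0.106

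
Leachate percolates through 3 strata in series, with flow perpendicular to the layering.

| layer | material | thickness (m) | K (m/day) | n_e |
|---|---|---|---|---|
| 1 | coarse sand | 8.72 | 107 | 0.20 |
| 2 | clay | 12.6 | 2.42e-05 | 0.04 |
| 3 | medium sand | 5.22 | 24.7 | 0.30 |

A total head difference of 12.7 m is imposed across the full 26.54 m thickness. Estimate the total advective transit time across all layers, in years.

With flow normal to the layers, continuity requires the same specific discharge q through every layer.
Σ(b_i/K_i) = 8.72/107 + 12.6/2.42e-05 + 5.22/24.7 = 5.207e+05 d.
q = Δh / Σ(b_i/K_i) = 12.7 / 5.207e+05 = 2.439e-05 m/day.
In each layer the seepage velocity is v_i = q/n_i, so the layer transit time is t_i = b_i·n_i / q:
  layer 1 (coarse sand): t_1 = 8.72 × 0.20 / 2.439e-05 = 71499 d
  layer 2 (clay): t_2 = 12.6 × 0.04 / 2.439e-05 = 20662 d
  layer 3 (medium sand): t_3 = 5.22 × 0.30 / 2.439e-05 = 64201 d
Total t = Σ t_i = 1.564e+05 days = 428.1 years.

428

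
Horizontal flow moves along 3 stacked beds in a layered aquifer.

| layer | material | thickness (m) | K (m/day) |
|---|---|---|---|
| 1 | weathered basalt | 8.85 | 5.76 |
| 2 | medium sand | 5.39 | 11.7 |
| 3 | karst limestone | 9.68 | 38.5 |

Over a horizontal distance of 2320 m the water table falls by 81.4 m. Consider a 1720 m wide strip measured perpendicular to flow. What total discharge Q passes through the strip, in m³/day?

Flow is parallel to layering, so each bed carries its own Darcy discharge and the transmissivities add.
Σ(K_i·b_i) = 5.76×8.85 + 11.7×5.39 + 38.5×9.68 = 486.7 m²/day.
Hydraulic gradient i = Δh / L = 81.4 / 2320 = 0.03509.
Q = Σ(K_i·b_i) · W · i = 486.7 × 1720 × 0.03509 = 29373 m³/day.

29400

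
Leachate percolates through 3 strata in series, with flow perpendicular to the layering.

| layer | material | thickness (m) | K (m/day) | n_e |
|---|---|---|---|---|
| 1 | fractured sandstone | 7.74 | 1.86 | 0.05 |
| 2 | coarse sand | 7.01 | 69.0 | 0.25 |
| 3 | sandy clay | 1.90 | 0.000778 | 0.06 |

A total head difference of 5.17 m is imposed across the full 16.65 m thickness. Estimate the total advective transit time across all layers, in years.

With flow normal to the layers, continuity requires the same specific discharge q through every layer.
Σ(b_i/K_i) = 7.74/1.86 + 7.01/69.0 + 1.90/0.000778 = 2446 d.
q = Δh / Σ(b_i/K_i) = 5.17 / 2446 = 0.002113 m/day.
In each layer the seepage velocity is v_i = q/n_i, so the layer transit time is t_i = b_i·n_i / q:
  layer 1 (fractured sandstone): t_1 = 7.74 × 0.05 / 0.002113 = 183.1 d
  layer 2 (coarse sand): t_2 = 7.01 × 0.25 / 0.002113 = 829.3 d
  layer 3 (sandy clay): t_3 = 1.90 × 0.06 / 0.002113 = 53.94 d
Total t = Σ t_i = 1066 days = 2.919 years.

2.92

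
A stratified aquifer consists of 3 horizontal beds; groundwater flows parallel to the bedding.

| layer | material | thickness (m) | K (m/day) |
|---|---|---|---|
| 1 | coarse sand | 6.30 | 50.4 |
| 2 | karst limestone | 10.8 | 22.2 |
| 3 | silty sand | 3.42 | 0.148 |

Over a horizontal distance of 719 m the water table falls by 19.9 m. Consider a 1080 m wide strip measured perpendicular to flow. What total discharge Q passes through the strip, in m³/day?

16700

Flow is parallel to layering, so each bed carries its own Darcy discharge and the transmissivities add.
Σ(K_i·b_i) = 50.4×6.30 + 22.2×10.8 + 0.148×3.42 = 557.8 m²/day.
Hydraulic gradient i = Δh / L = 19.9 / 719 = 0.02768.
Q = Σ(K_i·b_i) · W · i = 557.8 × 1080 × 0.02768 = 16673 m³/day.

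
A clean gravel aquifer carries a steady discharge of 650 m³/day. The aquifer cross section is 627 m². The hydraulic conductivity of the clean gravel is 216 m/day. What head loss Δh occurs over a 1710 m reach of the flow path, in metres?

8.21

From Q = K·A·i, i = Q / (K·A) = 650 / (216.0 × 627.0) = 0.004799.
Head loss Δh = i · L = 0.004799 × 1710 = 8.207 m.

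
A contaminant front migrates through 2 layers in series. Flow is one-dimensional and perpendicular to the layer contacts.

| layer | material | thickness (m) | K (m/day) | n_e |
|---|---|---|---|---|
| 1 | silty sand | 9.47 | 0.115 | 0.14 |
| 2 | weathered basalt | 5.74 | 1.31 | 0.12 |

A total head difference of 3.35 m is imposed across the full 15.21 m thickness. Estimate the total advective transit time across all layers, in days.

With flow normal to the layers, continuity requires the same specific discharge q through every layer.
Σ(b_i/K_i) = 9.47/0.115 + 5.74/1.31 = 86.73 d.
q = Δh / Σ(b_i/K_i) = 3.35 / 86.73 = 0.03863 m/day.
In each layer the seepage velocity is v_i = q/n_i, so the layer transit time is t_i = b_i·n_i / q:
  layer 1 (silty sand): t_1 = 9.47 × 0.14 / 0.03863 = 34.32 d
  layer 2 (weathered basalt): t_2 = 5.74 × 0.12 / 0.03863 = 17.83 d
Total t = Σ t_i = 52.16 days.

52.2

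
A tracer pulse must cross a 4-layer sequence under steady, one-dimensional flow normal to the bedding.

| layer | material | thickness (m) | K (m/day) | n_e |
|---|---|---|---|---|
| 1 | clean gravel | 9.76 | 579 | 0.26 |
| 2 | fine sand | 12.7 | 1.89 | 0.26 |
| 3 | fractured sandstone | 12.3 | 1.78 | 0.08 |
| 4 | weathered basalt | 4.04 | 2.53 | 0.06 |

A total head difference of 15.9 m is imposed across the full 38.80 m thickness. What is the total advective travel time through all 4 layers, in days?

With flow normal to the layers, continuity requires the same specific discharge q through every layer.
Σ(b_i/K_i) = 9.76/579 + 12.7/1.89 + 12.3/1.78 + 4.04/2.53 = 15.24 d.
q = Δh / Σ(b_i/K_i) = 15.9 / 15.24 = 1.043 m/day.
In each layer the seepage velocity is v_i = q/n_i, so the layer transit time is t_i = b_i·n_i / q:
  layer 1 (clean gravel): t_1 = 9.76 × 0.26 / 1.043 = 2.433 d
  layer 2 (fine sand): t_2 = 12.7 × 0.26 / 1.043 = 3.166 d
  layer 3 (fractured sandstone): t_3 = 12.3 × 0.08 / 1.043 = 0.9434 d
  layer 4 (weathered basalt): t_4 = 4.04 × 0.06 / 1.043 = 0.2324 d
Total t = Σ t_i = 6.774 days.

6.77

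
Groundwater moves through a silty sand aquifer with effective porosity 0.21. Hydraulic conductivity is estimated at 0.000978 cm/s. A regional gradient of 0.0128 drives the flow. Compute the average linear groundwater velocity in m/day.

Convert K: 0.000978 cm/s × 864 = 0.8450 m/day.
Hydraulic gradient i = 0.0128.
Darcy flux q = K · i = 0.8450 × 0.01280 = 0.01082 m/day.
Seepage velocity v = q / n_e = 0.01082 / 0.21 = 0.05150 m/day.

0.0515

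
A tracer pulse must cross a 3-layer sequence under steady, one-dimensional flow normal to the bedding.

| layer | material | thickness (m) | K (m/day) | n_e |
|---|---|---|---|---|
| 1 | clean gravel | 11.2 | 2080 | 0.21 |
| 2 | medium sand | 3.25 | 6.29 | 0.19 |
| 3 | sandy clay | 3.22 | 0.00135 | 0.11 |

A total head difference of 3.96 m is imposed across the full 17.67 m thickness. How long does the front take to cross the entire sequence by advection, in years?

5.48

With flow normal to the layers, continuity requires the same specific discharge q through every layer.
Σ(b_i/K_i) = 11.2/2080 + 3.25/6.29 + 3.22/0.00135 = 2386 d.
q = Δh / Σ(b_i/K_i) = 3.96 / 2386 = 0.001660 m/day.
In each layer the seepage velocity is v_i = q/n_i, so the layer transit time is t_i = b_i·n_i / q:
  layer 1 (clean gravel): t_1 = 11.2 × 0.21 / 0.001660 = 1417 d
  layer 2 (medium sand): t_2 = 3.25 × 0.19 / 0.001660 = 372.0 d
  layer 3 (sandy clay): t_3 = 3.22 × 0.11 / 0.001660 = 213.4 d
Total t = Σ t_i = 2002 days = 5.482 years.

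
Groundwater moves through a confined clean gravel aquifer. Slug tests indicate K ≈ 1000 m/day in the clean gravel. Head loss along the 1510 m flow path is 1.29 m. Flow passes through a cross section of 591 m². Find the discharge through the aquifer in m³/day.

Hydraulic gradient i = Δh / L = 1.29 / 1510 = 0.0008543.
Darcy's law: Q = K · A · i = 1000 × 591.0 × 0.0008543 = 504.9 m³/day.

505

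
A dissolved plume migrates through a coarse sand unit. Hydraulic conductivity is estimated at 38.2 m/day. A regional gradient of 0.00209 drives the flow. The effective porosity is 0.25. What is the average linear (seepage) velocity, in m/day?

Hydraulic gradient i = 0.00209.
Darcy flux q = K · i = 38.20 × 0.002090 = 0.07984 m/day.
Seepage velocity v = q / n_e = 0.07984 / 0.25 = 0.3194 m/day.

0.319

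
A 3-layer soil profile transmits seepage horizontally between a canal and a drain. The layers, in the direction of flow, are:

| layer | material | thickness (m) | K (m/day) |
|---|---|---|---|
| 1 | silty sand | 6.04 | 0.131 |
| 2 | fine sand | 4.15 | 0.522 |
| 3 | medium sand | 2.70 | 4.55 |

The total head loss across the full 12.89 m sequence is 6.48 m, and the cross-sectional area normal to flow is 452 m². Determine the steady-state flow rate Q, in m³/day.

53.6

Flow is perpendicular to layering, so the layers act in series and the equivalent K is the thickness-weighted harmonic mean.
Total thickness L = 6.04 + 4.15 + 2.70 = 12.89 m.
Σ(b_i/K_i) = 6.04/0.131 + 4.15/0.522 + 2.70/4.55 = 54.65 d.
K_eq = L / Σ(b_i/K_i) = 12.89 / 54.65 = 0.2359 m/day.
Q = K_eq · A · (Δh/L) = 0.2359 × 452 × (6.48/12.89) = 53.59 m³/day.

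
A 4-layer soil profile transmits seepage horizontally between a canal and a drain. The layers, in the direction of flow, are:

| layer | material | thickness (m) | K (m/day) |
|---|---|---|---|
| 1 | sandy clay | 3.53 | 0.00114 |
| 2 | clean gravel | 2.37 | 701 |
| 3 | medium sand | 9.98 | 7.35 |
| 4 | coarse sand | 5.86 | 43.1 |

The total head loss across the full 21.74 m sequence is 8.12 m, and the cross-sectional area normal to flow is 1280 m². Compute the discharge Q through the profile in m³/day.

Flow is perpendicular to layering, so the layers act in series and the equivalent K is the thickness-weighted harmonic mean.
Total thickness L = 3.53 + 2.37 + 9.98 + 5.86 = 21.74 m.
Σ(b_i/K_i) = 3.53/0.00114 + 2.37/701 + 9.98/7.35 + 5.86/43.1 = 3098 d.
K_eq = L / Σ(b_i/K_i) = 21.74 / 3098 = 0.007017 m/day.
Q = K_eq · A · (Δh/L) = 0.007017 × 1280 × (8.12/21.74) = 3.355 m³/day.

3.35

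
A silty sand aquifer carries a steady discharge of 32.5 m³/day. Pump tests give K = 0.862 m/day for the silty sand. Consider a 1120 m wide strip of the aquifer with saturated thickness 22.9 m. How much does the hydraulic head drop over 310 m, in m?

0.456

Cross-sectional area A = 1120 × 22.9 = 25648 m².
From Q = K·A·i, i = Q / (K·A) = 32.5 / (0.8620 × 25648) = 0.001470.
Head loss Δh = i · L = 0.001470 × 310 = 0.4557 m.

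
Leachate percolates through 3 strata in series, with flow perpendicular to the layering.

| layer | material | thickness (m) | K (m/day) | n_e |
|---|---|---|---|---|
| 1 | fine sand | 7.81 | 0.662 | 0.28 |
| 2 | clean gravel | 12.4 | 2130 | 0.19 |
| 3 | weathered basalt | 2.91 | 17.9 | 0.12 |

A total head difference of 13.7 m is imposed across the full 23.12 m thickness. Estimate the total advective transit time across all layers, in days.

4.27

With flow normal to the layers, continuity requires the same specific discharge q through every layer.
Σ(b_i/K_i) = 7.81/0.662 + 12.4/2130 + 2.91/17.9 = 11.97 d.
q = Δh / Σ(b_i/K_i) = 13.7 / 11.97 = 1.145 m/day.
In each layer the seepage velocity is v_i = q/n_i, so the layer transit time is t_i = b_i·n_i / q:
  layer 1 (fine sand): t_1 = 7.81 × 0.28 / 1.145 = 1.910 d
  layer 2 (clean gravel): t_2 = 12.4 × 0.19 / 1.145 = 2.058 d
  layer 3 (weathered basalt): t_3 = 2.91 × 0.12 / 1.145 = 0.3050 d
Total t = Σ t_i = 4.273 days.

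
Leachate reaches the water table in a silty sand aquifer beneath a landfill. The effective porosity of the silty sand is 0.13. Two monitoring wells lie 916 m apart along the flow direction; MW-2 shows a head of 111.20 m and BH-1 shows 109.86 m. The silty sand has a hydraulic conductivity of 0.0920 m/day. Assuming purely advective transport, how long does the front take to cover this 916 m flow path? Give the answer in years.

2420

Hydraulic gradient i = (111.20 − 109.86) / 916 = 1.34 / 916 = 0.001463.
Darcy flux q = K · i = 0.09200 × 0.001463 = 0.0001346 m/day.
Seepage velocity v = q / n_e = 0.0001346 / 0.13 = 0.001035 m/day.
Travel time t = L / v = 916 / 0.001035 = 8.848e+05 days = 2422 years.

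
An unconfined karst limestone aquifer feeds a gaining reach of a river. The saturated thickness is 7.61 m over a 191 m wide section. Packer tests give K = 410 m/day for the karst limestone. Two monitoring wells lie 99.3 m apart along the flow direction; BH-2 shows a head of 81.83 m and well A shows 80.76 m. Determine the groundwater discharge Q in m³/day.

Cross-sectional area A = 191 × 7.61 = 1454 m².
Hydraulic gradient i = (81.83 − 80.76) / 99.3 = 1.07 / 99.3 = 0.01078.
Darcy's law: Q = K · A · i = 410.0 × 1454 × 0.01078 = 6421 m³/day.

6420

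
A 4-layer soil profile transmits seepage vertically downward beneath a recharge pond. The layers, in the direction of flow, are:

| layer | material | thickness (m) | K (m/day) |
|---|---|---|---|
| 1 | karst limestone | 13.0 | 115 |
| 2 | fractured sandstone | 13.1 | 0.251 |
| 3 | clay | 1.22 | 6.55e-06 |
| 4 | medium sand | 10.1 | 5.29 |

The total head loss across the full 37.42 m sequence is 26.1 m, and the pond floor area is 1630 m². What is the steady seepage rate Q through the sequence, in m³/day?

0.228

Flow is perpendicular to layering, so the layers act in series and the equivalent K is the thickness-weighted harmonic mean.
Total thickness L = 13.0 + 13.1 + 1.22 + 10.1 = 37.42 m.
Σ(b_i/K_i) = 13.0/115 + 13.1/0.251 + 1.22/6.55e-06 + 10.1/5.29 = 1.863e+05 d.
K_eq = L / Σ(b_i/K_i) = 37.42 / 1.863e+05 = 0.0002008 m/day.
Q = K_eq · A · (Δh/L) = 0.0002008 × 1630 × (26.1/37.42) = 0.2283 m³/day.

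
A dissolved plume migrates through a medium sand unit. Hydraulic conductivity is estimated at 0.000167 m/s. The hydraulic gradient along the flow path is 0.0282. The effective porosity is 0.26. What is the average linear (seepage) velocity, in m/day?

1.56

Convert K: 0.000167 m/s × 86400 = 14.43 m/day.
Hydraulic gradient i = 0.0282.
Darcy flux q = K · i = 14.43 × 0.02820 = 0.4069 m/day.
Seepage velocity v = q / n_e = 0.4069 / 0.26 = 1.565 m/day.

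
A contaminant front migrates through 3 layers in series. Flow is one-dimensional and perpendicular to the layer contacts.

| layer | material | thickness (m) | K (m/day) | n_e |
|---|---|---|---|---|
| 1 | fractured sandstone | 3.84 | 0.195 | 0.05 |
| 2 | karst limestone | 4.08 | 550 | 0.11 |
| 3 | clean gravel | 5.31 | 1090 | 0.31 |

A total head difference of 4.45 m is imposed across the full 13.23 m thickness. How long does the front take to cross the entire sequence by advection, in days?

10.1

With flow normal to the layers, continuity requires the same specific discharge q through every layer.
Σ(b_i/K_i) = 3.84/0.195 + 4.08/550 + 5.31/1090 = 19.70 d.
q = Δh / Σ(b_i/K_i) = 4.45 / 19.70 = 0.2258 m/day.
In each layer the seepage velocity is v_i = q/n_i, so the layer transit time is t_i = b_i·n_i / q:
  layer 1 (fractured sandstone): t_1 = 3.84 × 0.05 / 0.2258 = 0.8502 d
  layer 2 (karst limestone): t_2 = 4.08 × 0.11 / 0.2258 = 1.987 d
  layer 3 (clean gravel): t_3 = 5.31 × 0.31 / 0.2258 = 7.289 d
Total t = Σ t_i = 10.13 days.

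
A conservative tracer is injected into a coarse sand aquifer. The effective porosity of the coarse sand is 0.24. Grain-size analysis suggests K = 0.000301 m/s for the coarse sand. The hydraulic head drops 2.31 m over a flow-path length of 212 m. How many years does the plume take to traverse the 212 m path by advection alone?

0.492

Convert K: 0.000301 m/s × 86400 = 26.01 m/day.
Hydraulic gradient i = Δh / L = 2.31 / 212 = 0.01090.
Darcy flux q = K · i = 26.01 × 0.01090 = 0.2834 m/day.
Seepage velocity v = q / n_e = 0.2834 / 0.24 = 1.181 m/day.
Travel time t = L / v = 212 / 1.181 = 179.6 days = 0.4916 years.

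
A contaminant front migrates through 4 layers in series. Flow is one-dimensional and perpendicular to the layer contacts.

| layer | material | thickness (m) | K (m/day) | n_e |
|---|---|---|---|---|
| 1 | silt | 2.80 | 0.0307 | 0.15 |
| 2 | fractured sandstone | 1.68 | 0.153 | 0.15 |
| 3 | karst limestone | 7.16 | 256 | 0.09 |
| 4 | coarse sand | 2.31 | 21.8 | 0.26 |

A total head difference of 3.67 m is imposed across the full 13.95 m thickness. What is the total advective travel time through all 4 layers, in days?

With flow normal to the layers, continuity requires the same specific discharge q through every layer.
Σ(b_i/K_i) = 2.80/0.0307 + 1.68/0.153 + 7.16/256 + 2.31/21.8 = 102.3 d.
q = Δh / Σ(b_i/K_i) = 3.67 / 102.3 = 0.03587 m/day.
In each layer the seepage velocity is v_i = q/n_i, so the layer transit time is t_i = b_i·n_i / q:
  layer 1 (silt): t_1 = 2.80 × 0.15 / 0.03587 = 11.71 d
  layer 2 (fractured sandstone): t_2 = 1.68 × 0.15 / 0.03587 = 7.026 d
  layer 3 (karst limestone): t_3 = 7.16 × 0.09 / 0.03587 = 17.97 d
  layer 4 (coarse sand): t_4 = 2.31 × 0.26 / 0.03587 = 16.74 d
Total t = Σ t_i = 53.45 days.

53.4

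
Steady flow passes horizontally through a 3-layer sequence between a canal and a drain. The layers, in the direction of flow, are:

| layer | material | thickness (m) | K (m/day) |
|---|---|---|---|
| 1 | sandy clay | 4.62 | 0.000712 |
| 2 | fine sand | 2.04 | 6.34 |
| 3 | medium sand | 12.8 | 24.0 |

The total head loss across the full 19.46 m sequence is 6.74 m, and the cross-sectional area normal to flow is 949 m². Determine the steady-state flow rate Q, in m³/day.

Flow is perpendicular to layering, so the layers act in series and the equivalent K is the thickness-weighted harmonic mean.
Total thickness L = 4.62 + 2.04 + 12.8 = 19.46 m.
Σ(b_i/K_i) = 4.62/0.000712 + 2.04/6.34 + 12.8/24.0 = 6490 d.
K_eq = L / Σ(b_i/K_i) = 19.46 / 6490 = 0.002999 m/day.
Q = K_eq · A · (Δh/L) = 0.002999 × 949 × (6.74/19.46) = 0.9856 m³/day.

0.986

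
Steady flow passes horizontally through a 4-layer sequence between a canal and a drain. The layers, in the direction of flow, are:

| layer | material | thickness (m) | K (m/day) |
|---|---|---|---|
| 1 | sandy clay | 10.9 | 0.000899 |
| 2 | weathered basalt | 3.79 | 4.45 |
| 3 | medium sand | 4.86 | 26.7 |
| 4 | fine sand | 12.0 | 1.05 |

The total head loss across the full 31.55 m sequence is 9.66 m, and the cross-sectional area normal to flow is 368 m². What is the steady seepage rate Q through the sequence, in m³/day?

0.293

Flow is perpendicular to layering, so the layers act in series and the equivalent K is the thickness-weighted harmonic mean.
Total thickness L = 10.9 + 3.79 + 4.86 + 12.0 = 31.55 m.
Σ(b_i/K_i) = 10.9/0.000899 + 3.79/4.45 + 4.86/26.7 + 12.0/1.05 = 12137 d.
K_eq = L / Σ(b_i/K_i) = 31.55 / 12137 = 0.002599 m/day.
Q = K_eq · A · (Δh/L) = 0.002599 × 368 × (9.66/31.55) = 0.2929 m³/day.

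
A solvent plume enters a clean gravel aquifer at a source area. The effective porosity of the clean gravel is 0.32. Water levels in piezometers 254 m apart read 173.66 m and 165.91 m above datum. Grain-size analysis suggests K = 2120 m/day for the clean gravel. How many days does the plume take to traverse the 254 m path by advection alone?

Hydraulic gradient i = (173.66 − 165.91) / 254 = 7.75 / 254 = 0.03051.
Darcy flux q = K · i = 2120 × 0.03051 = 64.69 m/day.
Seepage velocity v = q / n_e = 64.69 / 0.32 = 202.1 m/day.
Travel time t = L / v = 254 / 202.1 = 1.257 days.

1.26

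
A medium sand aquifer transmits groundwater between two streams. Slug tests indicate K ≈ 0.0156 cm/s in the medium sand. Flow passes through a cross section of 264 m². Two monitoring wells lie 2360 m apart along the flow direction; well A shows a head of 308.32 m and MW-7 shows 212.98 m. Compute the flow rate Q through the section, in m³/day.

Convert K: 0.0156 cm/s × 864 = 13.48 m/day.
Hydraulic gradient i = (308.32 − 212.98) / 2360 = 95.34 / 2360 = 0.04040.
Darcy's law: Q = K · A · i = 13.48 × 264.0 × 0.04040 = 143.7 m³/day.

144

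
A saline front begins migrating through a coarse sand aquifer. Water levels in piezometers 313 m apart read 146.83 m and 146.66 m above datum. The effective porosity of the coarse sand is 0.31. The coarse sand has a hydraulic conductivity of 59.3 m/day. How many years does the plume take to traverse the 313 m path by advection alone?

8.25

Hydraulic gradient i = (146.83 − 146.66) / 313 = 0.17 / 313 = 0.0005431.
Darcy flux q = K · i = 59.30 × 0.0005431 = 0.03221 m/day.
Seepage velocity v = q / n_e = 0.03221 / 0.31 = 0.1039 m/day.
Travel time t = L / v = 313 / 0.1039 = 3013 days = 8.248 years.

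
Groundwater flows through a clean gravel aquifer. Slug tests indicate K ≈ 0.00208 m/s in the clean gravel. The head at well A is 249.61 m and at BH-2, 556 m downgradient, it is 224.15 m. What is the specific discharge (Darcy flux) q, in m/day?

8.23

Convert K: 0.00208 m/s × 86400 = 179.7 m/day.
Hydraulic gradient i = (249.61 − 224.15) / 556 = 25.46 / 556 = 0.04579.
Specific discharge q = K · i = 179.7 × 0.04579 = 8.229 m/day.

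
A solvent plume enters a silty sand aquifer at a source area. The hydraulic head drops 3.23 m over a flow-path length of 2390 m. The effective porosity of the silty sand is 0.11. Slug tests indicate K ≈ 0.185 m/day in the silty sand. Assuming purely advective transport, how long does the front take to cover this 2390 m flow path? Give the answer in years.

2880

Hydraulic gradient i = Δh / L = 3.23 / 2390 = 0.001351.
Darcy flux q = K · i = 0.1850 × 0.001351 = 0.0002500 m/day.
Seepage velocity v = q / n_e = 0.0002500 / 0.11 = 0.002273 m/day.
Travel time t = L / v = 2390 / 0.002273 = 1.052e+06 days = 2879 years.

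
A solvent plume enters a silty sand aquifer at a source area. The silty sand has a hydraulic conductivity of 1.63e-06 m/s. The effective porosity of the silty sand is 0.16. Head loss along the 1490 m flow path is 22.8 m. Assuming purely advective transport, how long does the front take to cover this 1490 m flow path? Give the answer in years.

Convert K: 1.63e-06 m/s × 86400 = 0.1408 m/day.
Hydraulic gradient i = Δh / L = 22.8 / 1490 = 0.01530.
Darcy flux q = K · i = 0.1408 × 0.01530 = 0.002155 m/day.
Seepage velocity v = q / n_e = 0.002155 / 0.16 = 0.01347 m/day.
Travel time t = L / v = 1490 / 0.01347 = 1.106e+05 days = 302.9 years.

303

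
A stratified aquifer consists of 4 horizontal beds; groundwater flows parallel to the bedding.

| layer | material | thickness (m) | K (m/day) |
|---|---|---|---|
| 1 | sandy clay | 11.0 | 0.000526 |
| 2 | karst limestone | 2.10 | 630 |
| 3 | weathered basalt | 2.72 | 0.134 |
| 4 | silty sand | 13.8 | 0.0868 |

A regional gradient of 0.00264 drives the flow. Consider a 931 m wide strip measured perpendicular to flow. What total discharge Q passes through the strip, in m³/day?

3260

Flow is parallel to layering, so each bed carries its own Darcy discharge and the transmissivities add.
Σ(K_i·b_i) = 0.000526×11.0 + 630×2.10 + 0.134×2.72 + 0.0868×13.8 = 1325 m²/day.
Hydraulic gradient i = 0.00264.
Q = Σ(K_i·b_i) · W · i = 1325 × 931 × 0.002640 = 3256 m³/day.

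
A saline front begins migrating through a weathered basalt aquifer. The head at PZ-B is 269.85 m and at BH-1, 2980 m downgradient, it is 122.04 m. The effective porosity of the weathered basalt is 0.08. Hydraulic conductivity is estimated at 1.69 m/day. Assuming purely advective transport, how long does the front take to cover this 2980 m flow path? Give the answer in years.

7.79

Hydraulic gradient i = (269.85 − 122.04) / 2980 = 147.81 / 2980 = 0.04960.
Darcy flux q = K · i = 1.690 × 0.04960 = 0.08383 m/day.
Seepage velocity v = q / n_e = 0.08383 / 0.08 = 1.048 m/day.
Travel time t = L / v = 2980 / 1.048 = 2844 days = 7.786 years.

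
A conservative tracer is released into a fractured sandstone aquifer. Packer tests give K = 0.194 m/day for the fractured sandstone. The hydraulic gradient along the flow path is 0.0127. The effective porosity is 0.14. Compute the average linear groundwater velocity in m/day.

Hydraulic gradient i = 0.0127.
Darcy flux q = K · i = 0.1940 × 0.01270 = 0.002464 m/day.
Seepage velocity v = q / n_e = 0.002464 / 0.14 = 0.01760 m/day.

0.0176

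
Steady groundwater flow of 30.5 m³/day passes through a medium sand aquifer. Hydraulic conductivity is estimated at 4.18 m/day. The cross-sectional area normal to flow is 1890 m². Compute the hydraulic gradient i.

From Q = K·A·i, i = Q / (K·A) = 30.5 / (4.180 × 1890) = 0.003861.

0.00386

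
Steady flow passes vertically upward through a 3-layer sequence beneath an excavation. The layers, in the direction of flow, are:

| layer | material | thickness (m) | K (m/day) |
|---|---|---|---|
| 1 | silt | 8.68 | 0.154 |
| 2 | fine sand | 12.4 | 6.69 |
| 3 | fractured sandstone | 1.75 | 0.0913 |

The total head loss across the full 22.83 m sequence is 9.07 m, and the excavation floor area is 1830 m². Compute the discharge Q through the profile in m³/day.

Flow is perpendicular to layering, so the layers act in series and the equivalent K is the thickness-weighted harmonic mean.
Total thickness L = 8.68 + 12.4 + 1.75 = 22.83 m.
Σ(b_i/K_i) = 8.68/0.154 + 12.4/6.69 + 1.75/0.0913 = 77.38 d.
K_eq = L / Σ(b_i/K_i) = 22.83 / 77.38 = 0.2950 m/day.
Q = K_eq · A · (Δh/L) = 0.2950 × 1830 × (9.07/22.83) = 214.5 m³/day.

214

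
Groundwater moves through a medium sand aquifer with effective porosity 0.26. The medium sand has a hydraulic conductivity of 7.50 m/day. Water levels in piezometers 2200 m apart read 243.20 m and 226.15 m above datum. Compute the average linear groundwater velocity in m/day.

Hydraulic gradient i = (243.20 − 226.15) / 2200 = 17.05 / 2200 = 0.007750.
Darcy flux q = K · i = 7.500 × 0.007750 = 0.05812 m/day.
Seepage velocity v = q / n_e = 0.05812 / 0.26 = 0.2236 m/day.

0.224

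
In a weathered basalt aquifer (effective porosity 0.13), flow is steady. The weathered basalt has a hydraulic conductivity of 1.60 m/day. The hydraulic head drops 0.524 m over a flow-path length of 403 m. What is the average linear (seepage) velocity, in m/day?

0.0160

Hydraulic gradient i = Δh / L = 0.524 / 403 = 0.001300.
Darcy flux q = K · i = 1.600 × 0.001300 = 0.002080 m/day.
Seepage velocity v = q / n_e = 0.002080 / 0.13 = 0.01600 m/day.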